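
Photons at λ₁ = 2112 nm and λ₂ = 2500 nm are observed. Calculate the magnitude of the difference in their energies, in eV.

Using E = hc/λ: E₁ = 9.4055 × 10^-20 J, E₂ = 7.9458 × 10^-20 J.
|ΔE| = |9.4055 × 10^-20 − 7.9458 × 10^-20| = 1.46 × 10^-20 J = 0.0911 eV.

0.0911 eV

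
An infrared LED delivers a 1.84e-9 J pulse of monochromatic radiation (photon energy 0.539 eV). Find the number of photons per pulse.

2.13e10 photons

Per-photon energy: E = 8.636e-20 J (from energy = 0.539 eV).
N = E_total / E_photon = 1.84e-9 J / 8.636e-20 J = 2.13e10.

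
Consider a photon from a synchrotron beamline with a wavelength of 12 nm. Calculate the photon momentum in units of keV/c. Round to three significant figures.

Use h = 6.62607015 × 10^-34 J·s, c = 2.99792458 × 10^8 m/s, 1 eV = 1.602176634 × 10^-19 J.
First convert: λ = 12 nm = 1.2 × 10^-8 m.
Since p = h/λ for a photon, p = 5.522 × 10^-26 kg·m/s.
Converting to keV/c: p = 0.1033 keV/c ≈ 0.103 keV/c.

0.103 keV/c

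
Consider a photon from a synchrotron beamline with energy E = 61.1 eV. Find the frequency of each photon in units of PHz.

14.8 PHz

Use h = 6.62607015e-34 J·s, 1 eV = 1.602176634e-19 J.
First convert: E = 61.1 eV = 9.7893e-18 J.
Apply f = E/h: f = 1.477e16 Hz.
Converting to PHz: f = 14.77 PHz ≈ 14.8 PHz.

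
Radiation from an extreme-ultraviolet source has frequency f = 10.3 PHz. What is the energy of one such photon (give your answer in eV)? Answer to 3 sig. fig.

42.6 eV

First convert: f = 10.3 PHz = 1.03 × 10^16 Hz.
For a photon E = hf, so E = 6.825 × 10^-18 J.
Converting to eV: E = 42.60 eV ≈ 42.6 eV.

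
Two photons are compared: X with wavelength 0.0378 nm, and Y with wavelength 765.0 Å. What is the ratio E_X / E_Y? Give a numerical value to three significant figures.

2020

E_X = 5.255 × 10^-15 J (from wavelength = 0.0378 nm, via E = hc/λ).
E_Y = 2.597 × 10^-18 J (from wavelength = 765.0 Å, via E = hc/λ).
Ratio = 5.255 × 10^-15 / 2.597 × 10^-18 = 2020.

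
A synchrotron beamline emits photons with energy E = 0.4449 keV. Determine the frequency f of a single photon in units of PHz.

In SI units: E = 0.4449 keV = 7.1281·10^-17 J.
For a photon f = E/h, so f = 1.076·10^17 Hz.
Converting to PHz: f = 107.6 PHz ≈ 108 PHz.

108 PHz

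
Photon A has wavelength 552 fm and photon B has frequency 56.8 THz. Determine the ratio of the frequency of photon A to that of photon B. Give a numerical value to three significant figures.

9.56 × 10^6

f_A = 5.431 × 10^20 Hz (from wavelength = 552 fm, via f = c/λ).
f_B = 5.680 × 10^13 Hz (from frequency = 56.8 THz, via f given directly).
Ratio = 5.431 × 10^20 / 5.680 × 10^13 = 9.56 × 10^6.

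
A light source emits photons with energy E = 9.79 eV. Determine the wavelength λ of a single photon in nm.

127 nm

Convert to SI: E = 9.79 eV = 1.5685 × 10^-18 J.
The photon relation is λ = hc/E, giving λ = 1.266 × 10^-7 m.
Converting to nm: λ = 126.6 nm ≈ 127 nm.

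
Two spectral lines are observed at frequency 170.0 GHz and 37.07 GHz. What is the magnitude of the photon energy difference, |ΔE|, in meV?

0.550 meV

Using E = hf: E₁ = 1.1264 × 10^-22 J, E₂ = 2.4563 × 10^-23 J.
|ΔE| = |1.1264 × 10^-22 − 2.4563 × 10^-23| = 8.81 × 10^-23 J = 0.550 meV.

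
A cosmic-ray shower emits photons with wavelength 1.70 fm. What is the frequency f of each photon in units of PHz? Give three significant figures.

1.76 × 10^8 PHz

First convert: λ = 1.70 fm = 1.70 × 10^-15 m.
For a photon f = c/λ, so f = 1.763 × 10^23 Hz.
Converting to PHz: f = 1.763 × 10^8 PHz ≈ 1.76 × 10^8 PHz.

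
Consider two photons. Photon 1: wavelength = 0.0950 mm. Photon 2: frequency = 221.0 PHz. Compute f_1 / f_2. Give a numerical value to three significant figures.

1.43e-5

f_1 = 3.156e12 Hz (from wavelength = 0.0950 mm, via f = c/λ).
f_2 = 2.210e17 Hz (from frequency = 221.0 PHz, via f given directly).
Ratio = 3.156e12 / 2.210e17 = 1.43e-5.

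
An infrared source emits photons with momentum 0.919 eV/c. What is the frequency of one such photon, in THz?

222 THz

Convert to SI: p = 0.919 eV/c = 4.9114e-28 kg·m/s.
Since f = pc/h for a photon, f = 2.222e14 Hz.
Converting to THz: f = 222.2 THz ≈ 222 THz.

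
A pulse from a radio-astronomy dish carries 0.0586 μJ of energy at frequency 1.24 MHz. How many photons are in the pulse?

Per-photon energy: E = 8.216·10^-28 J (from frequency = 1.24 MHz).
N = E_total / E_photon = 5.86·10^-8 J / 8.216·10^-28 J = 7.13·10^19.

7.13·10^19 photons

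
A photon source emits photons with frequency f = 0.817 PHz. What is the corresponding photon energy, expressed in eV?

3.38 eV

First convert: f = 0.817 PHz = 8.17·10^14 Hz.
The photon relation is E = hf, giving E = 5.413·10^-19 J.
Converting to eV: E = 3.379 eV ≈ 3.38 eV.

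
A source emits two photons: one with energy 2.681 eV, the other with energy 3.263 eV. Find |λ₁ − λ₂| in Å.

Using λ = hc/E: λ₁ = 4.6246e-7 m, λ₂ = 3.7997e-7 m.
|Δλ| = |4.6246e-7 − 3.7997e-7| = 8.25e-8 m = 825 Å.

825 Å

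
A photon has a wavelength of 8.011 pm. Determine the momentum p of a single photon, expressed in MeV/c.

0.155 MeV/c

In SI units: λ = 8.011 pm = 8.011 × 10^-12 m.
Since p = h/λ for a photon, p = 8.271 × 10^-23 kg·m/s.
Converting to MeV/c: p = 0.1548 MeV/c ≈ 0.155 MeV/c.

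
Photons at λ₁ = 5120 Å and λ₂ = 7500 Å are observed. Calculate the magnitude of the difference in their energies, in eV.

0.768 eV

Using E = hc/λ: E₁ = 3.880e-19 J, E₂ = 2.649e-19 J.
|ΔE| = |3.880e-19 − 2.649e-19| = 1.23e-19 J = 0.768 eV.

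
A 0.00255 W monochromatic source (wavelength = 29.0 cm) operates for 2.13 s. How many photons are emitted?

7.93 × 10^21 photons

Total energy: E_total = P·t = 0.00255 × 2.13 = 0.005431 J.
Per-photon energy: E = 6.850 × 10^-25 J.
N = E_total / E_photon = 7.93 × 10^21.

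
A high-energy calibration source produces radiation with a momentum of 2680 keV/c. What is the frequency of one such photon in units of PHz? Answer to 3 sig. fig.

6.48·10^5 PHz

Convert to SI: p = 2680 keV/c = 1.4323·10^-21 kg·m/s.
Since f = pc/h for a photon, f = 6.480·10^20 Hz.
Converting to PHz: f = 648000 PHz ≈ 6.48·10^5 PHz.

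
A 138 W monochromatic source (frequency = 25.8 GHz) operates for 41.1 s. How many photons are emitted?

Total energy: E_total = P·t = 138 × 41.1 = 5672 J.
Per-photon energy: E = 1.710 × 10^-23 J.
N = E_total / E_photon = 3.32 × 10^26.

3.32 × 10^26 photons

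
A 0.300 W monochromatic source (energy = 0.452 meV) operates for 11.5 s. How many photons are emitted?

4.76 × 10^22 photons

Total energy: E_total = P·t = 0.300 × 11.5 = 3.450 J.
Per-photon energy: E = 7.242 × 10^-23 J.
N = E_total / E_photon = 4.76 × 10^22.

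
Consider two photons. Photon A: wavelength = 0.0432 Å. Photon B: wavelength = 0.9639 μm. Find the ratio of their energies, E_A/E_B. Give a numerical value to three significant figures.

E_A = 4.598e-14 J (from wavelength = 0.0432 Å, via E = hc/λ).
E_B = 2.061e-19 J (from wavelength = 0.9639 μm, via E = hc/λ).
Ratio = 4.598e-14 / 2.061e-19 = 2.23e5.

2.23e5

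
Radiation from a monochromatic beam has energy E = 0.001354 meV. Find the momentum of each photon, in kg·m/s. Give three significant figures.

Take c = 2.99792458 × 10^8 m/s, 1 eV = 1.602176634 × 10^-19 J.
First convert: E = 0.001354 meV = 2.1693 × 10^-25 J.
Apply p = E/c: p = 7.236 × 10^-34 kg·m/s.
So p ≈ 7.24 × 10^-34 kg·m/s.

7.24 × 10^-34 kg·m/s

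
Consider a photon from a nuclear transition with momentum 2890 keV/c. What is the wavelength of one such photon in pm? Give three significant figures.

0.429 pm

(h = 6.62607015 × 10^-34 J·s, c = 2.99792458 × 10^8 m/s, 1 eV = 1.602176634 × 10^-19 J.)
In SI units: p = 2890 keV/c = 1.5445 × 10^-21 kg·m/s.
For a photon λ = h/p, so λ = 4.290 × 10^-13 m.
Converting to pm: λ = 0.4290 pm ≈ 0.429 pm.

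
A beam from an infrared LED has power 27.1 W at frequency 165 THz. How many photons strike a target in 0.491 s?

1.22e20 photons

Total energy: E_total = P·t = 27.1 × 0.491 = 13.31 J.
Per-photon energy: E = 1.093e-19 J.
N = E_total / E_photon = 1.22e20.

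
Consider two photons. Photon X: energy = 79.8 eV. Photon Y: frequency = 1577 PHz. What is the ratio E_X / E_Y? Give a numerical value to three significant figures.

E_X = 1.279 × 10^-17 J (from energy = 79.8 eV, via E given directly).
E_Y = 1.045 × 10^-15 J (from frequency = 1577 PHz, via E = hf).
Ratio = 1.279 × 10^-17 / 1.045 × 10^-15 = 0.0122.

0.0122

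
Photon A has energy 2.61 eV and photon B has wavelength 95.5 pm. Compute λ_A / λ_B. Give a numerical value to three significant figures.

4970

λ_A = 4.750 × 10^-7 m (from energy = 2.61 eV, via λ = hc/E).
λ_B = 9.550 × 10^-11 m (from wavelength = 95.5 pm, via λ given directly).
Ratio = 4.750 × 10^-7 / 9.550 × 10^-11 = 4970.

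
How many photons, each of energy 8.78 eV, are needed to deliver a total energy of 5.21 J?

Per-photon energy: E = 1.407·10^-18 J (from energy = 8.78 eV).
N = E_total / E_photon = 5.21 J / 1.407·10^-18 J = 3.70·10^18.

3.70·10^18 photons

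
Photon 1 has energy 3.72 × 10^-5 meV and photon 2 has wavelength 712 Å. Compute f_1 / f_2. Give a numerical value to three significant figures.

f_1 = 8.995 × 10^6 Hz (from energy = 3.72 × 10^-5 meV, via f = E/h).
f_2 = 4.211 × 10^15 Hz (from wavelength = 712 Å, via f = c/λ).
Ratio = 8.995 × 10^6 / 4.211 × 10^15 = 2.14 × 10^-9.

2.14 × 10^-9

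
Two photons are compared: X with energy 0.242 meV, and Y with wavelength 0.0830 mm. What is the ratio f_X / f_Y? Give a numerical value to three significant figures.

f_X = 5.852 × 10^10 Hz (from energy = 0.242 meV, via f = E/h).
f_Y = 3.612 × 10^12 Hz (from wavelength = 0.0830 mm, via f = c/λ).
Ratio = 5.852 × 10^10 / 3.612 × 10^12 = 0.0162.

0.0162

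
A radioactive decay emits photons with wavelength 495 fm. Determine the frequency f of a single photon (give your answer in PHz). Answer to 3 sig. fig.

6.06e5 PHz

Convert to SI: λ = 495 fm = 4.95e-13 m.
Since f = c/λ for a photon, f = 6.056e20 Hz.
Converting to PHz: f = 605600 PHz ≈ 6.06e5 PHz.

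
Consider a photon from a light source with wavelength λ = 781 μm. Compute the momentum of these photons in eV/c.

First convert: λ = 781 μm = 7.81e-4 m.
Apply p = h/λ: p = 8.484e-31 kg·m/s.
Converting to eV/c: p = 0.001588 eV/c ≈ 1.59e-3 eV/c.

1.59e-3 eV/c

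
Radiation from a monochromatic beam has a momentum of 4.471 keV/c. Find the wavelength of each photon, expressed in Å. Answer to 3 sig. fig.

First convert: p = 4.471 keV/c = 2.3894e-24 kg·m/s.
Apply λ = h/p: λ = 2.773e-10 m.
Converting to Å: λ = 2.773 Å ≈ 2.77 Å.

2.77 Å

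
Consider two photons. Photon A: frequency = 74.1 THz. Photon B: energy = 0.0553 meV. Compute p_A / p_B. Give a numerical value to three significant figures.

p_A = 1.638e-28 kg·m/s (from frequency = 74.1 THz, via p = hf/c).
p_B = 2.955e-32 kg·m/s (from energy = 0.0553 meV, via p = E/c).
Ratio = 1.638e-28 / 2.955e-32 = 5540.

5540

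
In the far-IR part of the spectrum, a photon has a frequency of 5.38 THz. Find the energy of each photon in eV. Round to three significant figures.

0.0222 eV

Convert to SI: f = 5.38 THz = 5.38e12 Hz.
The photon relation is E = hf, giving E = 3.565e-21 J.
Converting to eV: E = 0.02225 eV ≈ 0.0222 eV.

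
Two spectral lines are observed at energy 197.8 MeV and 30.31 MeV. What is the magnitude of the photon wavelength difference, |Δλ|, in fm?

Using λ = hc/E: λ₁ = 6.2682 × 10^-15 m, λ₂ = 4.0905 × 10^-14 m.
|Δλ| = |6.2682 × 10^-15 − 4.0905 × 10^-14| = 3.46 × 10^-14 m = 34.6 fm.

34.6 fm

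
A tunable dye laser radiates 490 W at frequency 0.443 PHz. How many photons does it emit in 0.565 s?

Total energy: E_total = P·t = 490 × 0.565 = 276.8 J.
Per-photon energy: E = 2.935e-19 J.
N = E_total / E_photon = 9.43e20.

9.43e20 photons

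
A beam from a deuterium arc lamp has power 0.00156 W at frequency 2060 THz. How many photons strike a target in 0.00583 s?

6.66e12 photons

Total energy: E_total = P·t = 0.00156 × 0.00583 = 9.095e-6 J.
Per-photon energy: E = 1.365e-18 J.
N = E_total / E_photon = 6.66e12.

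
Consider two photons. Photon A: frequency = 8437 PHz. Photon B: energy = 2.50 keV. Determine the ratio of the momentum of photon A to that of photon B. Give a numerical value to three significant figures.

p_A = 1.865e-23 kg·m/s (from frequency = 8437 PHz, via p = hf/c).
p_B = 1.336e-24 kg·m/s (from energy = 2.50 keV, via p = E/c).
Ratio = 1.865e-23 / 1.336e-24 = 14.0.

14.0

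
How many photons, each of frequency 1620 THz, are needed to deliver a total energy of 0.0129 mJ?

1.20 × 10^13 photons

Per-photon energy: E = 1.073 × 10^-18 J (from frequency = 1620 THz).
N = E_total / E_photon = 1.29 × 10^-5 J / 1.073 × 10^-18 J = 1.20 × 10^13.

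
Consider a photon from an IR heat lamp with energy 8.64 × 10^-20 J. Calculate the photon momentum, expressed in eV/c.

(c = 2.99792458 × 10^8 m/s, 1 eV = 1.602176634 × 10^-19 J.)
The photon relation is p = E/c, giving p = 2.882 × 10^-28 kg·m/s.
Converting to eV/c: p = 0.5393 eV/c ≈ 0.539 eV/c.

0.539 eV/c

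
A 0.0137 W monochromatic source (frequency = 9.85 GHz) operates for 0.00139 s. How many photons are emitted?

Total energy: E_total = P·t = 0.0137 × 0.00139 = 1.904 × 10^-5 J.
Per-photon energy: E = 6.527 × 10^-24 J.
N = E_total / E_photon = 2.92 × 10^18.

2.92 × 10^18 photons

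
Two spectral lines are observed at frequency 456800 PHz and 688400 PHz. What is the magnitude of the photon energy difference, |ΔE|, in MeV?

Using E = hf: E₁ = 3.0268e-13 J, E₂ = 4.5614e-13 J.
|ΔE| = |3.0268e-13 − 4.5614e-13| = 1.53e-13 J = 0.958 MeV.

0.958 MeV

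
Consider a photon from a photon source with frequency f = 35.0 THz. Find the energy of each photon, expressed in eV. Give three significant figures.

Convert to SI: f = 35.0 THz = 3.50·10^13 Hz.
The photon relation is E = hf, giving E = 2.319·10^-20 J.
Converting to eV: E = 0.1447 eV ≈ 0.145 eV.

0.145 eV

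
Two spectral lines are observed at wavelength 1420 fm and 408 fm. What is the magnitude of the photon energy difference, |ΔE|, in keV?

Using E = hc/λ: E₁ = 1.399 × 10^-13 J, E₂ = 4.869 × 10^-13 J.
|ΔE| = |1.399 × 10^-13 − 4.869 × 10^-13| = 3.47 × 10^-13 J = 2170 keV.

2170 keV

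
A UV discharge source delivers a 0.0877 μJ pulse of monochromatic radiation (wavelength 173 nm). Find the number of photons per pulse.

7.64e10 photons

Per-photon energy: E = 1.148e-18 J (from wavelength = 173 nm).
N = E_total / E_photon = 8.77e-8 J / 1.148e-18 J = 7.64e10.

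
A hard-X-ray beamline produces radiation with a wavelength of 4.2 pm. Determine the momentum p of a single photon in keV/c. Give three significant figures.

295 keV/c

(h = 6.62607015 × 10^-34 J·s, c = 2.99792458 × 10^8 m/s, 1 eV = 1.602176634 × 10^-19 J.)
Convert to SI: λ = 4.2 pm = 4.2 × 10^-12 m.
The photon relation is p = h/λ, giving p = 1.578 × 10^-22 kg·m/s.
Converting to keV/c: p = 295.2 keV/c ≈ 295 keV/c.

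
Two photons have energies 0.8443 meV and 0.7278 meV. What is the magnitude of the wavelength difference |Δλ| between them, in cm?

0.0235 cm

Using λ = hc/E: λ₁ = 0.0014685 m, λ₂ = 0.0017035 m.
|Δλ| = |0.0014685 − 0.0017035| = 2.35 × 10^-4 m = 0.0235 cm.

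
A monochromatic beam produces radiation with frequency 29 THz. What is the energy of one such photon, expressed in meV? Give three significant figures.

Take h = 6.62607015 × 10^-34 J·s, 1 eV = 1.602176634 × 10^-19 J.
First convert: f = 29 THz = 2.9 × 10^13 Hz.
Apply E = hf: E = 1.922 × 10^-20 J.
Converting to meV: E = 119.9 meV ≈ 120 meV.

120 meV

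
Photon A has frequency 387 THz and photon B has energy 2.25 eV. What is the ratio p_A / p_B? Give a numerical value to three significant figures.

0.711

p_A = 8.554 × 10^-28 kg·m/s (from frequency = 387 THz, via p = hf/c).
p_B = 1.202 × 10^-27 kg·m/s (from energy = 2.25 eV, via p = E/c).
Ratio = 8.554 × 10^-28 / 1.202 × 10^-27 = 0.711.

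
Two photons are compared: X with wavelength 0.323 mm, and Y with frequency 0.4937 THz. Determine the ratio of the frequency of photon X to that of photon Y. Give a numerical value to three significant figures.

1.88

f_X = 9.282 × 10^11 Hz (from wavelength = 0.323 mm, via f = c/λ).
f_Y = 4.937 × 10^11 Hz (from frequency = 0.4937 THz, via f given directly).
Ratio = 9.282 × 10^11 / 4.937 × 10^11 = 1.88.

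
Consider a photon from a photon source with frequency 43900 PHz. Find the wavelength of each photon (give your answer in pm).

6.83 pm

(c = 2.99792458e8 m/s.)
First convert: f = 43900 PHz = 4.39e19 Hz.
Apply λ = c/f: λ = 6.829e-12 m.
Converting to pm: λ = 6.829 pm ≈ 6.83 pm.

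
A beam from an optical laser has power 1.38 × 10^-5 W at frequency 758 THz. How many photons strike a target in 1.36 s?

3.74 × 10^13 photons

Total energy: E_total = P·t = 1.38 × 10^-5 × 1.36 = 1.877 × 10^-5 J.
Per-photon energy: E = 5.023 × 10^-19 J.
N = E_total / E_photon = 3.74 × 10^13.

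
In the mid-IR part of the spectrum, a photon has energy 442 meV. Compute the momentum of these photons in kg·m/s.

2.36 × 10^-28 kg·m/s

First convert: E = 442 meV = 7.0816 × 10^-20 J.
The photon relation is p = E/c, giving p = 2.362 × 10^-28 kg·m/s.
So p ≈ 2.36 × 10^-28 kg·m/s.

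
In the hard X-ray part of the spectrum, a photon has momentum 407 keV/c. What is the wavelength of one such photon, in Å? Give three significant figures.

0.0305 Å

Take h = 6.62607015e-34 J·s, c = 2.99792458e8 m/s, 1 eV = 1.602176634e-19 J.
In SI units: p = 407 keV/c = 2.1751e-22 kg·m/s.
Apply λ = h/p: λ = 3.046e-12 m.
Converting to Å: λ = 0.03046 Å ≈ 0.0305 Å.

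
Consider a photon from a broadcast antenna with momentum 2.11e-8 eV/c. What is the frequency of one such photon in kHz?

Take h = 6.62607015e-34 J·s, c = 2.99792458e8 m/s, 1 eV = 1.602176634e-19 J.
Convert to SI: p = 2.11e-8 eV/c = 1.1276e-35 kg·m/s.
For a photon f = pc/h, so f = 5.102e6 Hz.
Converting to kHz: f = 5102 kHz ≈ 5100 kHz.

5100 kHz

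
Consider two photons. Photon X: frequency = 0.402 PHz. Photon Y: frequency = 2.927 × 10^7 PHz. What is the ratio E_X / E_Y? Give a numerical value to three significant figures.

E_X = 2.664 × 10^-19 J (from frequency = 0.402 PHz, via E = hf).
E_Y = 1.939 × 10^-11 J (from frequency = 2.927 × 10^7 PHz, via E = hf).
Ratio = 2.664 × 10^-19 / 1.939 × 10^-11 = 1.37 × 10^-8.

1.37 × 10^-8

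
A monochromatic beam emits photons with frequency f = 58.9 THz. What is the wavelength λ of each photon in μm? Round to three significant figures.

Take c = 2.99792458e8 m/s.
In SI units: f = 58.9 THz = 5.89e13 Hz.
For a photon λ = c/f, so λ = 5.090e-6 m.
Converting to μm: λ = 5.090 μm ≈ 5.09 μm.

5.09 μm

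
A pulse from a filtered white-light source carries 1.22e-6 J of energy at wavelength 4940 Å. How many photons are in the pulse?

Per-photon energy: E = 4.021e-19 J (from wavelength = 4940 Å).
N = E_total / E_photon = 1.22e-6 J / 4.021e-19 J = 3.03e12.

3.03e12 photons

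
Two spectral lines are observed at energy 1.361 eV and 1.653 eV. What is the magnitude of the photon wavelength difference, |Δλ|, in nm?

161 nm

Using λ = hc/E: λ₁ = 9.1098e-7 m, λ₂ = 7.5006e-7 m.
|Δλ| = |9.1098e-7 − 7.5006e-7| = 1.61e-7 m = 161 nm.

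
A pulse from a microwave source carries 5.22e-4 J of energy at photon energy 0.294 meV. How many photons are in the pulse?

Per-photon energy: E = 4.710e-23 J (from energy = 0.294 meV).
N = E_total / E_photon = 5.22e-4 J / 4.710e-23 J = 1.11e19.

1.11e19 photons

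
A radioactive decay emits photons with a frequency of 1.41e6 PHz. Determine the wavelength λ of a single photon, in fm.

213 fm

In SI units: f = 1.41e6 PHz = 1.41e21 Hz.
Since λ = c/f for a photon, λ = 2.126e-13 m.
Converting to fm: λ = 212.6 fm ≈ 213 fm.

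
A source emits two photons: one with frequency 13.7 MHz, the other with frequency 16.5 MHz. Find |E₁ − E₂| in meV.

1.16e-5 meV

Using E = hf: E₁ = 9.078e-27 J, E₂ = 1.093e-26 J.
|ΔE| = |9.078e-27 − 1.093e-26| = 1.86e-27 J = 1.16e-5 meV.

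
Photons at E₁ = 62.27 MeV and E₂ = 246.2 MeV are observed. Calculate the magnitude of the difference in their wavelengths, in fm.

14.9 fm

Using λ = hc/E: λ₁ = 1.9911e-14 m, λ₂ = 5.0359e-15 m.
|Δλ| = |1.9911e-14 − 5.0359e-15| = 1.49e-14 m = 14.9 fm.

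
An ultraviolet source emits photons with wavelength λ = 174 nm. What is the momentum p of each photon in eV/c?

First convert: λ = 174 nm = 1.74 × 10^-7 m.
The photon relation is p = h/λ, giving p = 3.808 × 10^-27 kg·m/s.
Converting to eV/c: p = 7.126 eV/c ≈ 7.13 eV/c.

7.13 eV/c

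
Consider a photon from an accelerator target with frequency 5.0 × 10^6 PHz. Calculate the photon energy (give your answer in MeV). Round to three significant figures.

20.7 MeV

First convert: f = 5.0 × 10^6 PHz = 5.0 × 10^21 Hz.
For a photon E = hf, so E = 3.313 × 10^-12 J.
Converting to MeV: E = 20.68 MeV ≈ 20.7 MeV.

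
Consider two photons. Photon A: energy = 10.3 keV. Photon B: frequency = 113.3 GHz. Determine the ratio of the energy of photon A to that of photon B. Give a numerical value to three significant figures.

E_A = 1.650 × 10^-15 J (from energy = 10.3 keV, via E given directly).
E_B = 7.507 × 10^-23 J (from frequency = 113.3 GHz, via E = hf).
Ratio = 1.650 × 10^-15 / 7.507 × 10^-23 = 2.20 × 10^7.

2.20 × 10^7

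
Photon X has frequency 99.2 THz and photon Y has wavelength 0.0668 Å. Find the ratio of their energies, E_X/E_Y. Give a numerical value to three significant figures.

2.21e-6

E_X = 6.573e-20 J (from frequency = 99.2 THz, via E = hf).
E_Y = 2.974e-14 J (from wavelength = 0.0668 Å, via E = hc/λ).
Ratio = 6.573e-20 / 2.974e-14 = 2.21e-6.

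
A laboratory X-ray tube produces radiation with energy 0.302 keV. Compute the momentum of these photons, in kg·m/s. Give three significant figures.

(c = 2.99792458e8 m/s, 1 eV = 1.602176634e-19 J.)
First convert: E = 0.302 keV = 4.8386e-17 J.
The photon relation is p = E/c, giving p = 1.614e-25 kg·m/s.
So p ≈ 1.61e-25 kg·m/s.

1.61e-25 kg·m/s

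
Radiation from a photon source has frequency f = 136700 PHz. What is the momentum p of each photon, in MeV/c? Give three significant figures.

0.565 MeV/c

Convert to SI: f = 136700 PHz = 1.367 × 10^20 Hz.
Apply p = hf/c: p = 3.021 × 10^-22 kg·m/s.
Converting to MeV/c: p = 0.5653 MeV/c ≈ 0.565 MeV/c.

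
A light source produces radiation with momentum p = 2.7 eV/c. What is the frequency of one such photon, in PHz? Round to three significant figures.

(h = 6.62607015e-34 J·s, c = 2.99792458e8 m/s, 1 eV = 1.602176634e-19 J.)
Convert to SI: p = 2.7 eV/c = 1.4430e-27 kg·m/s.
Apply f = pc/h: f = 6.529e14 Hz.
Converting to PHz: f = 0.6529 PHz ≈ 0.653 PHz.

0.653 PHz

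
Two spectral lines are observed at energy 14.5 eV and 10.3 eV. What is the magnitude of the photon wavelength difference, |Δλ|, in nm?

Using λ = hc/E: λ₁ = 8.551e-8 m, λ₂ = 1.204e-7 m.
|Δλ| = |8.551e-8 − 1.204e-7| = 3.49e-8 m = 34.9 nm.

34.9 nm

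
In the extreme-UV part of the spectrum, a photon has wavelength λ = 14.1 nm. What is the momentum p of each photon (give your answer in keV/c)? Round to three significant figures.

First convert: λ = 14.1 nm = 1.41·10^-8 m.
The photon relation is p = h/λ, giving p = 4.699·10^-26 kg·m/s.
Converting to keV/c: p = 0.08793 keV/c ≈ 0.0879 keV/c.

0.0879 keV/c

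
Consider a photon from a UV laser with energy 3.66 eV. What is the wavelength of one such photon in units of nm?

First convert: E = 3.66 eV = 5.8640·10^-19 J.
For a photon λ = hc/E, so λ = 3.388·10^-7 m.
Converting to nm: λ = 338.8 nm ≈ 339 nm.

339 nm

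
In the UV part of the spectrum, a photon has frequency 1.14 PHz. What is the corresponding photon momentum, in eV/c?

4.71 eV/c

(h = 6.62607015 × 10^-34 J·s, c = 2.99792458 × 10^8 m/s, 1 eV = 1.602176634 × 10^-19 J.)
Convert to SI: f = 1.14 PHz = 1.14 × 10^15 Hz.
For a photon p = hf/c, so p = 2.520 × 10^-27 kg·m/s.
Converting to eV/c: p = 4.715 eV/c ≈ 4.71 eV/c.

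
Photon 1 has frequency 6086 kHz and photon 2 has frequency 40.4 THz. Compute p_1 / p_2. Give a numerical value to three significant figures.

1.51e-7

p_1 = 1.345e-35 kg·m/s (from frequency = 6086 kHz, via p = hf/c).
p_2 = 8.929e-29 kg·m/s (from frequency = 40.4 THz, via p = hf/c).
Ratio = 1.345e-35 / 8.929e-29 = 1.51e-7.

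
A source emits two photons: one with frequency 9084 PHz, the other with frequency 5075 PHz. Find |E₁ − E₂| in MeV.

0.0166 MeV

Using E = hf: E₁ = 6.0191e-15 J, E₂ = 3.3627e-15 J.
|ΔE| = |6.0191e-15 − 3.3627e-15| = 2.66e-15 J = 0.0166 MeV.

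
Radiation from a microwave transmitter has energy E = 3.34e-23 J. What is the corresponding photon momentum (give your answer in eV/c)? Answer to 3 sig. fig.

2.08e-4 eV/c

Take c = 2.99792458e8 m/s, 1 eV = 1.602176634e-19 J.
Apply p = E/c: p = 1.114e-31 kg·m/s.
Converting to eV/c: p = 2.085e-4 eV/c ≈ 2.08e-4 eV/c.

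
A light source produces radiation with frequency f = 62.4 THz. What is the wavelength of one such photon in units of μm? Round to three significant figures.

(c = 2.99792458 × 10^8 m/s.)
First convert: f = 62.4 THz = 6.24 × 10^13 Hz.
Since λ = c/f for a photon, λ = 4.804 × 10^-6 m.
Converting to μm: λ = 4.804 μm ≈ 4.80 μm.

4.80 μm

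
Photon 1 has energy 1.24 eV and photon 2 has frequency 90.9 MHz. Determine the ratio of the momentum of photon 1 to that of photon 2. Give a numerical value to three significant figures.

p_1 = 6.627 × 10^-28 kg·m/s (from energy = 1.24 eV, via p = E/c).
p_2 = 2.009 × 10^-34 kg·m/s (from frequency = 90.9 MHz, via p = hf/c).
Ratio = 6.627 × 10^-28 / 2.009 × 10^-34 = 3.30 × 10^6.

3.30 × 10^6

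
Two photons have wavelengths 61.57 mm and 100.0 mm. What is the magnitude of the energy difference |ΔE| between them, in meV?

7.74 × 10^-3 meV

Using E = hc/λ: E₁ = 3.2263 × 10^-24 J, E₂ = 1.9864 × 10^-24 J.
|ΔE| = |3.2263 × 10^-24 − 1.9864 × 10^-24| = 1.24 × 10^-24 J = 7.74 × 10^-3 meV.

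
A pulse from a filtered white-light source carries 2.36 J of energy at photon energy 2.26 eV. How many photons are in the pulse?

Per-photon energy: E = 3.621·10^-19 J (from energy = 2.26 eV).
N = E_total / E_photon = 2.36 J / 3.621·10^-19 J = 6.52·10^18.

6.52·10^18 photons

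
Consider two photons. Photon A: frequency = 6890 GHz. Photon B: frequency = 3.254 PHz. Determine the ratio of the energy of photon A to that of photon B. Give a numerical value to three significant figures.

E_A = 4.565e-21 J (from frequency = 6890 GHz, via E = hf).
E_B = 2.156e-18 J (from frequency = 3.254 PHz, via E = hf).
Ratio = 4.565e-21 / 2.156e-18 = 2.12e-3.

2.12e-3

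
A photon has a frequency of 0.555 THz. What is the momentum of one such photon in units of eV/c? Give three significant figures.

2.30 × 10^-3 eV/c

(h = 6.62607015 × 10^-34 J·s, c = 2.99792458 × 10^8 m/s, 1 eV = 1.602176634 × 10^-19 J.)
Convert to SI: f = 0.555 THz = 5.55 × 10^11 Hz.
Since p = hf/c for a photon, p = 1.227 × 10^-30 kg·m/s.
Converting to eV/c: p = 0.002295 eV/c ≈ 2.30 × 10^-3 eV/c.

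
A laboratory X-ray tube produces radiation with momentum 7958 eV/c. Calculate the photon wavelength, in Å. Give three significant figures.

1.56 Å

Take h = 6.62607015 × 10^-34 J·s, c = 2.99792458 × 10^8 m/s, 1 eV = 1.602176634 × 10^-19 J.
Convert to SI: p = 7958 eV/c = 4.2530 × 10^-24 kg·m/s.
Since λ = h/p for a photon, λ = 1.558 × 10^-10 m.
Converting to Å: λ = 1.558 Å ≈ 1.56 Å.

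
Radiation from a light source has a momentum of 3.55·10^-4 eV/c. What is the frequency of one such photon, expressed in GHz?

85.8 GHz

Use h = 6.62607015·10^-34 J·s, c = 2.99792458·10^8 m/s, 1 eV = 1.602176634·10^-19 J.
Convert to SI: p = 3.55·10^-4 eV/c = 1.8972·10^-31 kg·m/s.
Since f = pc/h for a photon, f = 8.584·10^10 Hz.
Converting to GHz: f = 85.84 GHz ≈ 85.8 GHz.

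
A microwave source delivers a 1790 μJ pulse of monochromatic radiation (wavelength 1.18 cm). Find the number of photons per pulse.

Per-photon energy: E = 1.683 × 10^-23 J (from wavelength = 1.18 cm).
N = E_total / E_photon = 0.00179 J / 1.683 × 10^-23 J = 1.06 × 10^20.

1.06 × 10^20 photons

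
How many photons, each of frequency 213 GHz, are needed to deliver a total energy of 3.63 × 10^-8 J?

2.57 × 10^14 photons

Per-photon energy: E = 1.411 × 10^-22 J (from frequency = 213 GHz).
N = E_total / E_photon = 3.63 × 10^-8 J / 1.411 × 10^-22 J = 2.57 × 10^14.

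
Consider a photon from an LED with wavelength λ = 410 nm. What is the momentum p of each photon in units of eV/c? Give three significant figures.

3.02 eV/c

(h = 6.62607015 × 10^-34 J·s, c = 2.99792458 × 10^8 m/s, 1 eV = 1.602176634 × 10^-19 J.)
Convert to SI: λ = 410 nm = 4.1 × 10^-7 m.
For a photon p = h/λ, so p = 1.616 × 10^-27 kg·m/s.
Converting to eV/c: p = 3.024 eV/c ≈ 3.02 eV/c.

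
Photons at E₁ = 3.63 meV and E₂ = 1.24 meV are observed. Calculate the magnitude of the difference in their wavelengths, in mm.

Using λ = hc/E: λ₁ = 3.416 × 10^-4 m, λ₂ = 9.999 × 10^-4 m.
|Δλ| = |3.416 × 10^-4 − 9.999 × 10^-4| = 6.58 × 10^-4 m = 0.658 mm.

0.658 mm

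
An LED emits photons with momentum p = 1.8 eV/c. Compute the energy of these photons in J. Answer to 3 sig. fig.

2.88 × 10^-19 J

Take c = 2.99792458 × 10^8 m/s, 1 eV = 1.602176634 × 10^-19 J.
In SI units: p = 1.8 eV/c = 9.6197 × 10^-28 kg·m/s.
Apply E = pc: E = 2.884 × 10^-19 J.
So E ≈ 2.88 × 10^-19 J.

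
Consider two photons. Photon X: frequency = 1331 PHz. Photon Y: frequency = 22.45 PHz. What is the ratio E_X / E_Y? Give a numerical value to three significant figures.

59.3

E_X = 8.819e-16 J (from frequency = 1331 PHz, via E = hf).
E_Y = 1.488e-17 J (from frequency = 22.45 PHz, via E = hf).
Ratio = 8.819e-16 / 1.488e-17 = 59.3.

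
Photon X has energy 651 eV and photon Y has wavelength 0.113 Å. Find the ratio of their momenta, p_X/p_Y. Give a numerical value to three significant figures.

p_X = 3.479·10^-25 kg·m/s (from energy = 651 eV, via p = E/c).
p_Y = 5.864·10^-23 kg·m/s (from wavelength = 0.113 Å, via p = h/λ).
Ratio = 3.479·10^-25 / 5.864·10^-23 = 5.93·10^-3.

5.93·10^-3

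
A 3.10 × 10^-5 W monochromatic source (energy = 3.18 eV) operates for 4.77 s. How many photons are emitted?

2.90 × 10^14 photons

Total energy: E_total = P·t = 3.10 × 10^-5 × 4.77 = 1.479 × 10^-4 J.
Per-photon energy: E = 5.095 × 10^-19 J.
N = E_total / E_photon = 2.90 × 10^14.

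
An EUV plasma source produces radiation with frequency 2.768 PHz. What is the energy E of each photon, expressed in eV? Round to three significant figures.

11.4 eV

Take h = 6.62607015 × 10^-34 J·s, 1 eV = 1.602176634 × 10^-19 J.
In SI units: f = 2.768 PHz = 2.768 × 10^15 Hz.
The photon relation is E = hf, giving E = 1.834 × 10^-18 J.
Converting to eV: E = 11.45 eV ≈ 11.4 eV.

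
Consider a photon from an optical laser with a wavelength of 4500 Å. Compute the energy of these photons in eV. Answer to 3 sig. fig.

2.76 eV

In SI units: λ = 4500 Å = 4.5e-7 m.
Apply E = hc/λ: E = 4.414e-19 J.
Converting to eV: E = 2.755 eV ≈ 2.76 eV.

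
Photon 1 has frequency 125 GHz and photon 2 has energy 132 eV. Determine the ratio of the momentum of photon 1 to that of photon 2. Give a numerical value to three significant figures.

3.92e-6

p_1 = 2.763e-31 kg·m/s (from frequency = 125 GHz, via p = hf/c).
p_2 = 7.054e-26 kg·m/s (from energy = 132 eV, via p = E/c).
Ratio = 2.763e-31 / 7.054e-26 = 3.92e-6.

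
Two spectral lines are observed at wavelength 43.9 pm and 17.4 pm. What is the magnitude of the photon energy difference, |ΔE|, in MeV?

0.0430 MeV

Using E = hc/λ: E₁ = 4.525 × 10^-15 J, E₂ = 1.142 × 10^-14 J.
|ΔE| = |4.525 × 10^-15 − 1.142 × 10^-14| = 6.89 × 10^-15 J = 0.0430 MeV.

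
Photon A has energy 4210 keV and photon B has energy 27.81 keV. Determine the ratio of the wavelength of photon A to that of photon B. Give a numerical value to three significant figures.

6.61 × 10^-3

λ_A = 2.945 × 10^-13 m (from energy = 4210 keV, via λ = hc/E).
λ_B = 4.458 × 10^-11 m (from energy = 27.81 keV, via λ = hc/E).
Ratio = 2.945 × 10^-13 / 4.458 × 10^-11 = 6.61 × 10^-3.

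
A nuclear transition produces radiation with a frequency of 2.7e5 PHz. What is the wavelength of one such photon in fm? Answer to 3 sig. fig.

1110 fm

Take c = 2.99792458e8 m/s.
Convert to SI: f = 2.7e5 PHz = 2.7e20 Hz.
For a photon λ = c/f, so λ = 1.110e-12 m.
Converting to fm: λ = 1110 fm ≈ 1110 fm.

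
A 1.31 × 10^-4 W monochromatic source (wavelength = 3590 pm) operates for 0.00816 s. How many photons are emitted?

Total energy: E_total = P·t = 1.31 × 10^-4 × 0.00816 = 1.069 × 10^-6 J.
Per-photon energy: E = 5.533 × 10^-17 J.
N = E_total / E_photon = 1.93 × 10^10.

1.93 × 10^10 photons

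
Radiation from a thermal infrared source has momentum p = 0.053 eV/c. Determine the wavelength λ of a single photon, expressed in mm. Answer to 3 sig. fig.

0.0234 mm

In SI units: p = 0.053 eV/c = 2.8325 × 10^-29 kg·m/s.
Apply λ = h/p: λ = 2.339 × 10^-5 m.
Converting to mm: λ = 0.02339 mm ≈ 0.0234 mm.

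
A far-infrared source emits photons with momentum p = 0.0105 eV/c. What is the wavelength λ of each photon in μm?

118 μm

(h = 6.62607015e-34 J·s, c = 2.99792458e8 m/s, 1 eV = 1.602176634e-19 J.)
First convert: p = 0.0105 eV/c = 5.6115e-30 kg·m/s.
Apply λ = h/p: λ = 1.181e-4 m.
Converting to μm: λ = 118.1 μm ≈ 118 μm.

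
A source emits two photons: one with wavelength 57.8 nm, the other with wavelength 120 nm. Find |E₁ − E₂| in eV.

Using E = hc/λ: E₁ = 3.437 × 10^-18 J, E₂ = 1.655 × 10^-18 J.
|ΔE| = |3.437 × 10^-18 − 1.655 × 10^-18| = 1.78 × 10^-18 J = 11.1 eV.

11.1 eV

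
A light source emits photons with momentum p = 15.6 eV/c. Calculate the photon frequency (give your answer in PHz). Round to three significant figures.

3.77 PHz

(h = 6.62607015e-34 J·s, c = 2.99792458e8 m/s, 1 eV = 1.602176634e-19 J.)
First convert: p = 15.6 eV/c = 8.3371e-27 kg·m/s.
Since f = pc/h for a photon, f = 3.772e15 Hz.
Converting to PHz: f = 3.772 PHz ≈ 3.77 PHz.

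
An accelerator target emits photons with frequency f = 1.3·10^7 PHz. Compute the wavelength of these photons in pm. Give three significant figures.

(c = 2.99792458·10^8 m/s.)
First convert: f = 1.3·10^7 PHz = 1.3·10^22 Hz.
For a photon λ = c/f, so λ = 2.306·10^-14 m.
Converting to pm: λ = 0.02306 pm ≈ 0.0231 pm.

0.0231 pm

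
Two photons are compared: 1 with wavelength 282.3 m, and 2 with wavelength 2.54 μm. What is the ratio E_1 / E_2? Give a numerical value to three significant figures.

E_1 = 7.037e-28 J (from wavelength = 282.3 m, via E = hc/λ).
E_2 = 7.821e-20 J (from wavelength = 2.54 μm, via E = hc/λ).
Ratio = 7.037e-28 / 7.821e-20 = 9.00e-9.

9.00e-9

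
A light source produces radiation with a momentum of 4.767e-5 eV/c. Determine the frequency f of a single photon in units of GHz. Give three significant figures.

11.5 GHz

Take h = 6.62607015e-34 J·s, c = 2.99792458e8 m/s, 1 eV = 1.602176634e-19 J.
In SI units: p = 4.767e-5 eV/c = 2.5476e-32 kg·m/s.
For a photon f = pc/h, so f = 1.153e10 Hz.
Converting to GHz: f = 11.53 GHz ≈ 11.5 GHz.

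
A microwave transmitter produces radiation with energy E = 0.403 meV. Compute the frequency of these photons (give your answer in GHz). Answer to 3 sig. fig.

97.4 GHz

Convert to SI: E = 0.403 meV = 6.4568e-23 J.
Apply f = E/h: f = 9.744e10 Hz.
Converting to GHz: f = 97.44 GHz ≈ 97.4 GHz.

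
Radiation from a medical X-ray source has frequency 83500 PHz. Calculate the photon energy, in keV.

345 keV

In SI units: f = 83500 PHz = 8.35 × 10^19 Hz.
The photon relation is E = hf, giving E = 5.533 × 10^-14 J.
Converting to keV: E = 345.3 keV ≈ 345 keV.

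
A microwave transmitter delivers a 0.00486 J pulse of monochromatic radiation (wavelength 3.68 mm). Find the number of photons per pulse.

9.00e19 photons

Per-photon energy: E = 5.398e-23 J (from wavelength = 3.68 mm).
N = E_total / E_photon = 0.00486 J / 5.398e-23 J = 9.00e19.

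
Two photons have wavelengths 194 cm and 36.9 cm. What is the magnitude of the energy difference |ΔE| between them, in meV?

Using E = hc/λ: E₁ = 1.024e-25 J, E₂ = 5.383e-25 J.
|ΔE| = |1.024e-25 − 5.383e-25| = 4.36e-25 J = 2.72e-3 meV.

2.72e-3 meV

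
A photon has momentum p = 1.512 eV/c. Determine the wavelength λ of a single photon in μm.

(h = 6.62607015e-34 J·s, c = 2.99792458e8 m/s, 1 eV = 1.602176634e-19 J.)
Convert to SI: p = 1.512 eV/c = 8.0806e-28 kg·m/s.
The photon relation is λ = h/p, giving λ = 8.200e-7 m.
Converting to μm: λ = 0.8200 μm ≈ 0.820 μm.

0.820 μm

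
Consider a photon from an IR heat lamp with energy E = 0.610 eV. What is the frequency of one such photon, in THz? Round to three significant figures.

147 THz

Use h = 6.62607015 × 10^-34 J·s, 1 eV = 1.602176634 × 10^-19 J.
First convert: E = 0.610 eV = 9.7733 × 10^-20 J.
Apply f = E/h: f = 1.475 × 10^14 Hz.
Converting to THz: f = 147.5 THz ≈ 147 THz.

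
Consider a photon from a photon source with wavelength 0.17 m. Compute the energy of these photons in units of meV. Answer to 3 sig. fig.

7.29·10^-3 meV

(h = 6.62607015·10^-34 J·s, c = 2.99792458·10^8 m/s, 1 eV = 1.602176634·10^-19 J.)
For a photon E = hc/λ, so E = 1.168·10^-24 J.
Converting to meV: E = 0.007293 meV ≈ 7.29·10^-3 meV.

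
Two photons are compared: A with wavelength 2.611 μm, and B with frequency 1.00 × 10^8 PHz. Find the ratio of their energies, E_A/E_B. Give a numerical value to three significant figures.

1.15 × 10^-9

E_A = 7.608 × 10^-20 J (from wavelength = 2.611 μm, via E = hc/λ).
E_B = 6.626 × 10^-11 J (from frequency = 1.00 × 10^8 PHz, via E = hf).
Ratio = 7.608 × 10^-20 / 6.626 × 10^-11 = 1.15 × 10^-9.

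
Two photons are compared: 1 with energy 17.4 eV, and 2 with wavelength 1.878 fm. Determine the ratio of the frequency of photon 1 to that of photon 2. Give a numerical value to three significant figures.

f_1 = 4.207e15 Hz (from energy = 17.4 eV, via f = E/h).
f_2 = 1.596e23 Hz (from wavelength = 1.878 fm, via f = c/λ).
Ratio = 4.207e15 / 1.596e23 = 2.64e-8.

2.64e-8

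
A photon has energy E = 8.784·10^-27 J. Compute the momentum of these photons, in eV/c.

5.48·10^-8 eV/c

(c = 2.99792458·10^8 m/s, 1 eV = 1.602176634·10^-19 J.)
Since p = E/c for a photon, p = 2.930·10^-35 kg·m/s.
Converting to eV/c: p = 5.483·10^-8 eV/c ≈ 5.48·10^-8 eV/c.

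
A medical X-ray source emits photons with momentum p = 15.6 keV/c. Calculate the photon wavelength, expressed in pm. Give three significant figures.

79.5 pm

Take h = 6.62607015 × 10^-34 J·s, c = 2.99792458 × 10^8 m/s, 1 eV = 1.602176634 × 10^-19 J.
Convert to SI: p = 15.6 keV/c = 8.3371 × 10^-24 kg·m/s.
For a photon λ = h/p, so λ = 7.948 × 10^-11 m.
Converting to pm: λ = 79.48 pm ≈ 79.5 pm.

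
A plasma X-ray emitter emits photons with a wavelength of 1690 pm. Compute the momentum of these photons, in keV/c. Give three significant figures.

0.734 keV/c

Convert to SI: λ = 1690 pm = 1.69 × 10^-9 m.
For a photon p = h/λ, so p = 3.921 × 10^-25 kg·m/s.
Converting to keV/c: p = 0.7336 keV/c ≈ 0.734 keV/c.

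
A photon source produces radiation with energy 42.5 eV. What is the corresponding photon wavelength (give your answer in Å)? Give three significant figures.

(h = 6.62607015·10^-34 J·s, c = 2.99792458·10^8 m/s, 1 eV = 1.602176634·10^-19 J.)
Convert to SI: E = 42.5 eV = 6.8093·10^-18 J.
Since λ = hc/E for a photon, λ = 2.917·10^-8 m.
Converting to Å: λ = 291.7 Å ≈ 292 Å.

292 Å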